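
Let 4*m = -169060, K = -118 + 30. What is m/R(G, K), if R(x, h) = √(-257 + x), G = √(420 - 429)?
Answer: -42265/√(-257 + 3*I) ≈ -15.386 + 2636.3*I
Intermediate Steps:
K = -88
m = -42265 (m = (¼)*(-169060) = -42265)
G = 3*I (G = √(-9) = 3*I ≈ 3.0*I)
m/R(G, K) = -42265/√(-257 + 3*I)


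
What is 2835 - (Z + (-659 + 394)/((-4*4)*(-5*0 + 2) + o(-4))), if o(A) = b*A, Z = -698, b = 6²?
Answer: 621543/176 ≈ 3531.5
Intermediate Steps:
b = 36
o(A) = 36*A
2835 - (Z + (-659 + 394)/((-4*4)*(-5*0 + 2) + o(-4))) = 2835 - (-698 + (-659 + 394)/((-4*4)*(-5*0 + 2) + 36*(-4))) = 2835 - (-698 - 265/(-16*(0 + 2) - 144)) = 2835 - (-698 - 265/(-16*2 - 144)) = 2835 - (-698 - 265/(-32 - 144)) = 2835 - (-698 - 265/(-176)) = 2835 - (-698 - 265*(-1/176)) = 2835 - (-698 + 265/176) = 2835 - 1*(-122583/176) = 2835 + 122583/176 = 621543/176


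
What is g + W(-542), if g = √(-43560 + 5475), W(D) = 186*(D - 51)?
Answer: -110298 + I*√38085 ≈ -1.103e+5 + 195.15*I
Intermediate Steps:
W(D) = -9486 + 186*D (W(D) = 186*(-51 + D) = -9486 + 186*D)
g = I*√38085 (g = √(-38085) = I*√38085 ≈ 195.15*I)
g + W(-542) = I*√38085 + (-9486 + 186*(-542)) = I*√38085 + (-9486 - 100812) = I*√38085 - 110298 = -110298 + I*√38085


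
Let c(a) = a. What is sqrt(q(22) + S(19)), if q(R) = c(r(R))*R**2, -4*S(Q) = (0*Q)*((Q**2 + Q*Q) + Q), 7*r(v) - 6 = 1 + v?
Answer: 22*sqrt(203)/7 ≈ 44.779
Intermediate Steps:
r(v) = 1 + v/7 (r(v) = 6/7 + (1 + v)/7 = 6/7 + (1/7 + v/7) = 1 + v/7)
S(Q) = 0 (S(Q) = -0*Q*((Q**2 + Q*Q) + Q)/4 = -0*((Q**2 + Q**2) + Q) = -0*(2*Q**2 + Q) = -0*(Q + 2*Q**2) = -1/4*0 = 0)
q(R) = R**2*(1 + R/7) (q(R) = (1 + R/7)*R**2 = R**2*(1 + R/7))
sqrt(q(22) + S(19)) = sqrt((1/7)*22**2*(7 + 22) + 0) = sqrt((1/7)*484*29 + 0) = sqrt(14036/7 + 0) = sqrt(14036/7) = 22*sqrt(203)/7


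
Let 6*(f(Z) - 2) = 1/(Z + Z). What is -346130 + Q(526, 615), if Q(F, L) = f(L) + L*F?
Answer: -167068439/7380 ≈ -22638.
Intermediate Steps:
f(Z) = 2 + 1/(12*Z) (f(Z) = 2 + 1/(6*(Z + Z)) = 2 + 1/(6*((2*Z))) = 2 + (1/(2*Z))/6 = 2 + 1/(12*Z))
Q(F, L) = 2 + 1/(12*L) + F*L (Q(F, L) = (2 + 1/(12*L)) + L*F = (2 + 1/(12*L)) + F*L = 2 + 1/(12*L) + F*L)
-346130 + Q(526, 615) = -346130 + (2 + (1/12)/615 + 526*615) = -346130 + (2 + (1/12)*(1/615) + 323490) = -346130 + (2 + 1/7380 + 323490) = -346130 + 2387370961/7380 = -167068439/7380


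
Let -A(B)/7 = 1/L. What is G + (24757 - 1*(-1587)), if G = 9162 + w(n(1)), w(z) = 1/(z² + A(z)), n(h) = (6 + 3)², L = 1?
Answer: 232706325/6554 ≈ 35506.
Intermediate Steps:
A(B) = -7 (A(B) = -7/1 = -7*1 = -7)
n(h) = 81 (n(h) = 9² = 81)
w(z) = 1/(-7 + z²) (w(z) = 1/(z² - 7) = 1/(-7 + z²))
G = 60047749/6554 (G = 9162 + 1/(-7 + 81²) = 9162 + 1/(-7 + 6561) = 9162 + 1/6554 = 60047749/6554 ≈ 9162.0)
G + (24757 - 1*(-1587)) = 60047749/6554 + (24757 - 1*(-1587)) = 60047749/6554 + (24757 + 1587) = 60047749/6554 + 26344 = 232706325/6554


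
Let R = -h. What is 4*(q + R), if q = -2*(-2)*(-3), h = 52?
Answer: -256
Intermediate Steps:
q = -12 (q = 4*(-3) = -12)
R = -52 (R = -1*52 = -52)
4*(q + R) = 4*(-12 - 52) = 4*(-64) = -256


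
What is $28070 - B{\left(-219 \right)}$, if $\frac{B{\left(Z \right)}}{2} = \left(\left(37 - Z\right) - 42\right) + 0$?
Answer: $27642$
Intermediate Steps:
$B{\left(Z \right)} = -10 - 2 Z$ ($B{\left(Z \right)} = 2 \left(\left(\left(37 - Z\right) - 42\right) + 0\right) = 2 \left(\left(-5 - Z\right) + 0\right) = 2 \left(-5 - Z\right) = -10 - 2 Z$)
$28070 - B{\left(-219 \right)} = 28070 - \left(-10 - -438\right) = 28070 - \left(-10 + 438\right) = 28070 - 428 = 27642$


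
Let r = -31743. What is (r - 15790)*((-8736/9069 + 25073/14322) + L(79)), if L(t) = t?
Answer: -164199282821437/43295406 ≈ -3.7925e+6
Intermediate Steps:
(r - 15790)*((-8736/9069 + 25073/14322) + L(79)) = (-31743 - 15790)*((-8736/9069 + 25073/14322) + 79) = -47533*((-8736*1/9069 + 25073*(1/14322)) + 79) = -47533*((-2912/3023 + 25073/14322) + 79) = -47533*(34090015/43295406 + 79) = -47533*3454427089/43295406 = -164199282821437/43295406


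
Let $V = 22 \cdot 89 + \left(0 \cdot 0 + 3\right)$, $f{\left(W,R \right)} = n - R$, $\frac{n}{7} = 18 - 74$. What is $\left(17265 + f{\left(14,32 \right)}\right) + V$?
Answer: $18802$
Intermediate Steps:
$n = -392$ ($n = 7 \left(18 - 74\right) = 7 \left(-56\right) = -392$)
$f{\left(W,R \right)} = -392 - R$
$V = 1961$ ($V = 1958 + \left(0 + 3\right) = 1958 + 3 = 1961$)
$\left(17265 + f{\left(14,32 \right)}\right) + V = \left(17265 - 424\right) + 1961 = 16841 + 1961 = 18802$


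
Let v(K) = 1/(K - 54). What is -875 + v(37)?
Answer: -14876/17 ≈ -875.06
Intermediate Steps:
v(K) = 1/(-54 + K)
-875 + v(37) = -875 + 1/(-54 + 37) = -875 + 1/(-17) = -875 - 1/17 = -14876/17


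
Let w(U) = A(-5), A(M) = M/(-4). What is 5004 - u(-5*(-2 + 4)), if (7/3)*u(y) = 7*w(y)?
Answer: 20001/4 ≈ 5000.3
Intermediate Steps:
A(M) = -M/4 (A(M) = M*(-¼) = -M/4)
w(U) = 5/4 (w(U) = -¼*(-5) = 5/4)
u(y) = 15/4 (u(y) = 3*(7*(5/4))/7 = (3/7)*(35/4) = 15/4)
5004 - u(-5*(-2 + 4)) = 5004 - 1*15/4 = 5004 - 15/4 = 20001/4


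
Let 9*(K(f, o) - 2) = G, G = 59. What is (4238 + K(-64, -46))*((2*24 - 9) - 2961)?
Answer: -37225306/3 ≈ -1.2408e+7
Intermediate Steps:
K(f, o) = 77/9 (K(f, o) = 2 + (⅑)*59 = 2 + 59/9 = 77/9)
(4238 + K(-64, -46))*((2*24 - 9) - 2961) = (4238 + 77/9)*((2*24 - 9) - 2961) = 38219*((48 - 9) - 2961)/9 = 38219*(39 - 2961)/9 = (38219/9)*(-2922) = -37225306/3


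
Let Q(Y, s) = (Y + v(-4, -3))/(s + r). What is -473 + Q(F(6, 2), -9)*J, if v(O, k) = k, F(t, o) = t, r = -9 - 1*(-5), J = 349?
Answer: -7196/13 ≈ -553.54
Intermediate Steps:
r = -4 (r = -9 + 5 = -4)
Q(Y, s) = (-3 + Y)/(-4 + s) (Q(Y, s) = (Y - 3)/(s - 4) = (-3 + Y)/(-4 + s))
-473 + Q(F(6, 2), -9)*J = -473 + ((-3 + 6)/(-4 - 9))*349 = -473 + (3/(-13))*349 = -473 - 1/13*3*349 = -473 - 3/13*349 = -473 - 1047/13 = -7196/13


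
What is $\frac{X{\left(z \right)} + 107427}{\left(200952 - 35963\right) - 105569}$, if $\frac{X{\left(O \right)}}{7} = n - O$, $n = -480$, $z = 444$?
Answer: $\frac{100959}{59420} \approx 1.6991$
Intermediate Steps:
$X{\left(O \right)} = -3360 - 7 O$ ($X{\left(O \right)} = 7 \left(-480 - O\right) = -3360 - 7 O$)
$\frac{X{\left(z \right)} + 107427}{\left(200952 - 35963\right) - 105569} = \frac{\left(-3360 - 3108\right) + 107427}{\left(200952 - 35963\right) - 105569} = \frac{-6468 + 107427}{164989 - 105569} = \frac{100959}{59420}$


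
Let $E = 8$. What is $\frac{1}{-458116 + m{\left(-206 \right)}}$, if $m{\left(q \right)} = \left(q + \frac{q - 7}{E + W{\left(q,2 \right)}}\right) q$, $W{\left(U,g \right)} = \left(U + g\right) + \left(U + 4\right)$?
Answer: $- \frac{199}{82742259} \approx -2.4051 \cdot 10^{-6}$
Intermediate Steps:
$W{\left(U,g \right)} = 4 + g + 2 U$ ($W{\left(U,g \right)} = \left(U + g\right) + \left(4 + U\right) = 4 + g + 2 U$)
$m{\left(q \right)} = q \left(q + \frac{-7 + q}{14 + 2 q}\right)$ ($m{\left(q \right)} = \left(q + \frac{q - 7}{8 + \left(4 + 2 + 2 q\right)}\right) q = \left(q + \frac{-7 + q}{8 + \left(6 + 2 q\right)}\right) q = \left(q + \frac{-7 + q}{14 + 2 q}\right) q = q \left(q + \frac{-7 + q}{14 + 2 q}\right)$)
$\frac{1}{-458116 + m{\left(-206 \right)}} = \frac{1}{-458116 + \frac{1}{2} \left(-206\right) \frac{1}{7 - 206} \left(-7 + 2 \left(-206\right)^{2} + 15 \left(-206\right)\right)} = \frac{1}{-458116 + \frac{1}{2} \left(-206\right) \frac{1}{-199} \left(-7 + 2 \cdot 42436 - 3090\right)} = \frac{1}{-458116 + \frac{1}{2} \left(-206\right) \left(- \frac{1}{199}\right) \left(-7 + 84872 - 3090\right)} = \frac{1}{-458116 + \frac{1}{2} \left(-206\right) \left(- \frac{1}{199}\right) 81775} = \frac{1}{-458116 + \frac{8422825}{199}} = \frac{1}{- \frac{82742259}{199}} = - \frac{199}{82742259}$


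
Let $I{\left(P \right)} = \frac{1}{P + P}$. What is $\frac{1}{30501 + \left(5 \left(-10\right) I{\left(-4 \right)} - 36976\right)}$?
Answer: $- \frac{4}{25875} \approx -0.00015459$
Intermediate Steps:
$I{\left(P \right)} = \frac{1}{2 P}$
$\frac{1}{30501 + \left(5 \left(-10\right) I{\left(-4 \right)} - 36976\right)} = \frac{1}{30501 - \left(36976 - 5 \left(-10\right) \frac{1}{2 \left(-4\right)}\right)} = \frac{1}{30501 - \left(36976 + 50 \cdot \frac{1}{2} \left(- \frac{1}{4}\right)\right)} = \frac{1}{30501 - \frac{147879}{4}} = \frac{1}{- \frac{25875}{4}} = - \frac{4}{25875}$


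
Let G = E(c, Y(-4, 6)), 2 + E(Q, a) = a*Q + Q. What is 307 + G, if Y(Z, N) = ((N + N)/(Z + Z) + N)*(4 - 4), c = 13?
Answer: 318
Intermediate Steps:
Y(Z, N) = 0 (Y(Z, N) = ((2*N)/((2*Z)) + N)*0 = ((2*N)*(1/(2*Z)) + N)*0 = (N/Z + N)*0 = (N + N/Z)*0 = 0)
E(Q, a) = -2 + Q + Q*a (E(Q, a) = -2 + (a*Q + Q) = -2 + (Q*a + Q) = -2 + (Q + Q*a) = -2 + Q + Q*a)
G = 11 (G = -2 + 13 + 13*0 = -2 + 13 + 0 = 11)
307 + G = 307 + 11 = 318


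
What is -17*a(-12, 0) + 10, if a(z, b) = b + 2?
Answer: -24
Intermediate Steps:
a(z, b) = 2 + b
-17*a(-12, 0) + 10 = -17*(2 + 0) + 10 = -17*2 + 10 = -34 + 10 = -24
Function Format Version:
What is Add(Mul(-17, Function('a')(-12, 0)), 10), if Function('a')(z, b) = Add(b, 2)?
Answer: -24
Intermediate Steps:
Function('a')(z, b) = Add(2, b)
Add(Mul(-17, Function('a')(-12, 0)), 10) = Add(Mul(-17, Add(2, 0)), 10) = Add(Mul(-17, 2), 10) = Add(-34, 10) = -24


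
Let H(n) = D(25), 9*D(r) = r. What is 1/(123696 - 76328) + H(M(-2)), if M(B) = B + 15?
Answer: 1184209/426312 ≈ 2.7778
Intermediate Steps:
M(B) = 15 + B
D(r) = r/9
H(n) = 25/9 (H(n) = (1/9)*25 = 25/9)
1/(123696 - 76328) + H(M(-2)) = 1/(123696 - 76328) + 25/9 = 1/47368 + 25/9 = 1184209/426312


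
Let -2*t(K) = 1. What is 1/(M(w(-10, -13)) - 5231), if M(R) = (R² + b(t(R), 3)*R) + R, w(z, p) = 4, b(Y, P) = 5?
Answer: -1/5191 ≈ -0.00019264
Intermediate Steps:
t(K) = -½ (t(K) = -½*1 = -½)
M(R) = R² + 6*R (M(R) = (R² + 5*R) + R = R² + 6*R)
1/(M(w(-10, -13)) - 5231) = 1/(4*(6 + 4) - 5231) = 1/(4*10 - 5231) = 1/(40 - 5231) = 1/(-5191) = -1/5191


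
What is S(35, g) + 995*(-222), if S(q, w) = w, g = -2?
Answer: -220892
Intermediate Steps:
S(35, g) + 995*(-222) = -2 + 995*(-222) = -2 - 220890 = -220892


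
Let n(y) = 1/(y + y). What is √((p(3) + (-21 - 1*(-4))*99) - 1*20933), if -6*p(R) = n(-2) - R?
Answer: I*√3256626/12 ≈ 150.38*I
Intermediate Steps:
n(y) = 1/(2*y)
p(R) = 1/24 + R/6 (p(R) = -((½)/(-2) - R)/6 = -((½)*(-½) - R)/6 = -(-¼ - R)/6 = 1/24 + R/6)
√((p(3) + (-21 - 1*(-4))*99) - 1*20933) = √(((1/24 + (⅙)*3) + (-21 - 1*(-4))*99) - 1*20933) = √(((1/24 + ½) + (-21 + 4)*99) - 20933) = √((13/24 - 17*99) - 20933) = √((13/24 - 1683) - 20933) = √(-40379/24 - 20933) = √(-542771/24) = I*√3256626/12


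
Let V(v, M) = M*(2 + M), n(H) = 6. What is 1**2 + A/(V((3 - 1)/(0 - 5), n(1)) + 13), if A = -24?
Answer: 37/61 ≈ 0.60656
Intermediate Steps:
1**2 + A/(V((3 - 1)/(0 - 5), n(1)) + 13) = 1**2 - 24/(6*(2 + 6) + 13) = 1 - 24/(6*8 + 13) = 1 - 24/(48 + 13) = 1 - 24/61 = 37/61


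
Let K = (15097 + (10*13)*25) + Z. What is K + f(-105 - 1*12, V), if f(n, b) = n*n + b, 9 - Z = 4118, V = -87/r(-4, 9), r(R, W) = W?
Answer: 83752/3 ≈ 27917.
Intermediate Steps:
V = -29/3 (V = -87/9 = -87*1/9 = -29/3 ≈ -9.6667)
Z = -4109 (Z = 9 - 1*4118 = 9 - 4118 = -4109)
f(n, b) = b + n**2 (f(n, b) = n**2 + b = b + n**2)
K = 14238 (K = (15097 + (10*13)*25) - 4109 = (15097 + 130*25) - 4109 = (15097 + 3250) - 4109 = 18347 - 4109 = 14238)
K + f(-105 - 1*12, V) = 14238 + (-29/3 + (-105 - 1*12)**2) = 14238 + (-29/3 + (-105 - 12)**2) = 14238 + (-29/3 + (-117)**2) = 14238 + (-29/3 + 13689) = 14238 + 41038/3 = 83752/3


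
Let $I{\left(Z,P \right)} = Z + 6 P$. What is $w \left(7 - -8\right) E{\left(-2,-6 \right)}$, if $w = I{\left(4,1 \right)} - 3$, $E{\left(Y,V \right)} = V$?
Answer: $-630$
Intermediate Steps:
$w = 7$ ($w = \left(4 + 6 \cdot 1\right) - 3 = \left(4 + 6\right) - 3 = 10 - 3 = 7$)
$w \left(7 - -8\right) E{\left(-2,-6 \right)} = 7 \left(7 - -8\right) \left(-6\right) = 7 \left(7 + 8\right) \left(-6\right) = 7 \cdot 15 \left(-6\right) = 105 \left(-6\right) = -630$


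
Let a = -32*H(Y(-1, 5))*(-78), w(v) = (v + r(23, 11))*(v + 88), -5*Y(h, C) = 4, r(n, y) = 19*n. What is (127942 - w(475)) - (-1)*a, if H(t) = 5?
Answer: -373034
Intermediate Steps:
Y(h, C) = -4/5 (Y(h, C) = -1/5*4 = -4/5)
w(v) = (88 + v)*(437 + v) (w(v) = (v + 19*23)*(v + 88) = (v + 437)*(88 + v) = (437 + v)*(88 + v) = (88 + v)*(437 + v))
a = 12480 (a = -32*5*(-78) = -160*(-78) = 12480)
(127942 - w(475)) - (-1)*a = (127942 - (38456 + 475**2 + 525*475)) - (-1)*12480 = (127942 - (38456 + 225625 + 249375)) - 1*(-12480) = (127942 - 1*513456) + 12480 = (127942 - 513456) + 12480 = -385514 + 12480 = -373034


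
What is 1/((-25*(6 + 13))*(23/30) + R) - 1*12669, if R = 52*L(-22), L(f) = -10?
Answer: -67209051/5305 ≈ -12669.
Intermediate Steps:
R = -520 (R = 52*(-10) = -520)
1/((-25*(6 + 13))*(23/30) + R) - 1*12669 = 1/((-25*(6 + 13))*(23/30) - 520) - 1*12669 = 1/((-25*19)*(23*(1/30)) - 520) - 12669 = 1/(-475*23/30 - 520) - 12669 = 1/(-2185/6 - 520) - 12669 = 1/(-5305/6) - 12669 = -6/5305 - 12669 = -67209051/5305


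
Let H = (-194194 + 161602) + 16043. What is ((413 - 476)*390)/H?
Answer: 1890/1273 ≈ 1.4847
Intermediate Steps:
H = -16549 (H = -32592 + 16043 = -16549)
((413 - 476)*390)/H = ((413 - 476)*390)/(-16549) = -63*390*(-1/16549) = -24570*(-1/16549) = 1890/1273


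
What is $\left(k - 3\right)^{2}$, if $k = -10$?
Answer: $169$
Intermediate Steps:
$\left(k - 3\right)^{2} = \left(-10 - 3\right)^{2} = \left(-13\right)^{2} = 169$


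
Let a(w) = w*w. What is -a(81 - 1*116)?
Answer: -1225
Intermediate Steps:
a(w) = w²
-a(81 - 1*116) = -(81 - 1*116)² = -(81 - 116)² = -1*(-35)² = -1*1225 = -1225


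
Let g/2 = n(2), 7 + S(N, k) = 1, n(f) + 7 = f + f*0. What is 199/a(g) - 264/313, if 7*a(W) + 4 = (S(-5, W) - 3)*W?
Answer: 413305/26918 ≈ 15.354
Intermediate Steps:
n(f) = -7 + f (n(f) = -7 + (f + f*0) = -7 + (f + 0) = -7 + f)
S(N, k) = -6 (S(N, k) = -7 + 1 = -6)
g = -10 (g = 2*(-7 + 2) = 2*(-5) = -10)
a(W) = -4/7 - 9*W/7 (a(W) = -4/7 + ((-6 - 3)*W)/7 = -4/7 + (-9*W)/7 = -4/7 - 9*W/7)
199/a(g) - 264/313 = 199/(-4/7 - 9/7*(-10)) - 264/313 = 199/(-4/7 + 90/7) - 264*1/313 = 199/(86/7) - 264/313 = 199*(7/86) - 264/313 = 1393/86 - 264/313 = 413305/26918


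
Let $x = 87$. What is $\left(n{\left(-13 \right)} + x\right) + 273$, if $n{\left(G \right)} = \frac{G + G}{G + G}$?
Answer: $361$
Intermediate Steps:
$n{\left(G \right)} = 1$ ($n{\left(G \right)} = \frac{2 G}{2 G} = 2 G \frac{1}{2 G} = 1$)
$\left(n{\left(-13 \right)} + x\right) + 273 = \left(1 + 87\right) + 273 = 88 + 273 = 361$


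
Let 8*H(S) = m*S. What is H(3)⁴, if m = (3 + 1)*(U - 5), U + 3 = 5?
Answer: 6561/16 ≈ 410.06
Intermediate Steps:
U = 2 (U = -3 + 5 = 2)
m = -12 (m = (3 + 1)*(2 - 5) = 4*(-3) = -12)
H(S) = -3*S/2 (H(S) = (-12*S)/8 = -3*S/2)
H(3)⁴ = (-3/2*3)⁴ = (-9/2)⁴ = 6561/16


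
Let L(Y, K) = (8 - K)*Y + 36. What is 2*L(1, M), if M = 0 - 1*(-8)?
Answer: 72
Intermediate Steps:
M = 8 (M = 0 + 8 = 8)
L(Y, K) = 36 + Y*(8 - K) (L(Y, K) = Y*(8 - K) + 36 = 36 + Y*(8 - K))
2*L(1, M) = 2*(36 + 8*1 - 1*8*1) = 2*(36 + 8 - 8) = 2*36 = 72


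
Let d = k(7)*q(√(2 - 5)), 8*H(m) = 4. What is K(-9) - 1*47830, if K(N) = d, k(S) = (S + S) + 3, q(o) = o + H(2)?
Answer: -95643/2 + 17*I*√3 ≈ -47822.0 + 29.445*I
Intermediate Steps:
H(m) = ½ (H(m) = (⅛)*4 = ½)
q(o) = ½ + o (q(o) = o + ½ = ½ + o)
k(S) = 3 + 2*S (k(S) = 2*S + 3 = 3 + 2*S)
d = 17/2 + 17*I*√3 (d = (3 + 2*7)*(½ + √(2 - 5)) = (3 + 14)*(½ + √(-3)) = 17*(½ + I*√3) = 17/2 + 17*I*√3 ≈ 8.5 + 29.445*I)
K(N) = 17/2 + 17*I*√3
K(-9) - 1*47830 = (17/2 + 17*I*√3) - 1*47830 = (17/2 + 17*I*√3) - 47830 = -95643/2 + 17*I*√3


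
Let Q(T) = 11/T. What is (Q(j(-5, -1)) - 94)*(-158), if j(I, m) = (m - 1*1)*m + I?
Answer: 46294/3 ≈ 15431.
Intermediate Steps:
j(I, m) = I + m*(-1 + m) (j(I, m) = (m - 1)*m + I = (-1 + m)*m + I = m*(-1 + m) + I = I + m*(-1 + m))
(Q(j(-5, -1)) - 94)*(-158) = (11/(-5 + (-1)**2 - 1*(-1)) - 94)*(-158) = (11/(-5 + 1 + 1) - 94)*(-158) = (11/(-3) - 94)*(-158) = (11*(-1/3) - 94)*(-158) = (-11/3 - 94)*(-158) = -293/3*(-158) = 46294/3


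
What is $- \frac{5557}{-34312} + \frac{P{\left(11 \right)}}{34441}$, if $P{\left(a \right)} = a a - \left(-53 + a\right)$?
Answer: $\frac{196981493}{1181739592} \approx 0.16669$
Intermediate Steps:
$P{\left(a \right)} = 53 + a^{2} - a$ ($P{\left(a \right)} = a^{2} - \left(-53 + a\right) = 53 + a^{2} - a$)
$- \frac{5557}{-34312} + \frac{P{\left(11 \right)}}{34441} = - \frac{5557}{-34312} + \frac{53 + 11^{2} - 11}{34441} = \left(-5557\right) \left(- \frac{1}{34312}\right) + \left(53 + 121 - 11\right) \frac{1}{34441} = \frac{5557}{34312} + 163 \cdot \frac{1}{34441} = \frac{5557}{34312} + \frac{163}{34441} = \frac{196981493}{1181739592}$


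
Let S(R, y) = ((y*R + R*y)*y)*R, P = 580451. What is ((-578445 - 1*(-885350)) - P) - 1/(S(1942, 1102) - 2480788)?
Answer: -2505658538966486905/9159916573324 ≈ -2.7355e+5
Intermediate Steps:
S(R, y) = 2*R²*y² (S(R, y) = ((R*y + R*y)*y)*R = ((2*R*y)*y)*R = (2*R*y²)*R = 2*R²*y²)
((-578445 - 1*(-885350)) - P) - 1/(S(1942, 1102) - 2480788) = ((-578445 - 1*(-885350)) - 1*580451) - 1/(2*1942²*1102² - 2480788) = ((-578445 + 885350) - 580451) - 1/(2*3771364*1214404 - 2480788) = (306905 - 580451) - 1/(9159919054112 - 2480788) = -273546 - 1/9159916573324 = -2505658538966486905/9159916573324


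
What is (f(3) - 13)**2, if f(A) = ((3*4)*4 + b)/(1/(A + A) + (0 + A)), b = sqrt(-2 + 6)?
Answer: 2809/361 ≈ 7.7812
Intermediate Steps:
b = 2 (b = sqrt(4) = 2)
f(A) = 50/(A + 1/(2*A)) (f(A) = ((3*4)*4 + 2)/(1/(A + A) + (0 + A)) = (12*4 + 2)/(1/(2*A) + A) = (48 + 2)/(1/(2*A) + A) = 50/(A + 1/(2*A)))
(f(3) - 13)**2 = (100*3/(1 + 2*3**2) - 13)**2 = (100*3/(1 + 2*9) - 13)**2 = (100*3/(1 + 18) - 13)**2 = (100*3/19 - 13)**2 = (100*3*(1/19) - 13)**2 = (300/19 - 13)**2 = (53/19)**2 = 2809/361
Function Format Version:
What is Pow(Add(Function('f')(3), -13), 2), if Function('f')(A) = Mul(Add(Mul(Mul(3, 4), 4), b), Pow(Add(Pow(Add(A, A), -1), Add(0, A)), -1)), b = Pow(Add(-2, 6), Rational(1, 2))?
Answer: Rational(2809, 361) ≈ 7.7812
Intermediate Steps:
b = 2 (b = Pow(4, Rational(1, 2)) = 2)
Function('f')(A) = Mul(50, Pow(Add(A, Mul(Rational(1, 2), Pow(A, -1))), -1)) (Function('f')(A) = Mul(Add(Mul(Mul(3, 4), 4), 2), Pow(Add(Pow(Add(A, A), -1), Add(0, A)), -1)) = Mul(Add(Mul(12, 4), 2), Pow(Add(Pow(Mul(2, A), -1), A), -1)) = Mul(Add(48, 2), Pow(Add(Mul(Rational(1, 2), Pow(A, -1)), A), -1)) = Mul(50, Pow(Add(A, Mul(Rational(1, 2), Pow(A, -1))), -1)))
Pow(Add(Function('f')(3), -13), 2) = Pow(Add(Mul(100, 3, Pow(Add(1, Mul(2, Pow(3, 2))), -1)), -13), 2) = Pow(Add(Mul(100, 3, Pow(Add(1, Mul(2, 9)), -1)), -13), 2) = Pow(Add(Mul(100, 3, Pow(Add(1, 18), -1)), -13), 2) = Pow(Add(Mul(100, 3, Pow(19, -1)), -13), 2) = Pow(Add(Mul(100, 3, Rational(1, 19)), -13), 2) = Pow(Add(Rational(300, 19), -13), 2) = Pow(Rational(53, 19), 2) = Rational(2809, 361)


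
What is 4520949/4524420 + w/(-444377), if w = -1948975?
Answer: 3608995741091/670182728780 ≈ 5.3851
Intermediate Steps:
4520949/4524420 + w/(-444377) = 4520949/4524420 - 1948975/(-444377) = 4520949*(1/4524420) - 1948975*(-1/444377) = 1506983/1508140 + 1948975/444377 = 3608995741091/670182728780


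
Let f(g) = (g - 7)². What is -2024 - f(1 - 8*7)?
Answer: -5868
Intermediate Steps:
f(g) = (-7 + g)²
-2024 - f(1 - 8*7) = -2024 - (-7 + (1 - 8*7))² = -2024 - (-7 + (1 - 56))² = -2024 - (-7 - 55)² = -2024 - 1*(-62)² = -2024 - 1*3844 = -2024 - 3844 = -5868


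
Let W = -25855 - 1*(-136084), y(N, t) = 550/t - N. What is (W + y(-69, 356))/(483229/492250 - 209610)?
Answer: -4832250638875/9183023495119 ≈ -0.52622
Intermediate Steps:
y(N, t) = -N + 550/t
W = 110229 (W = -25855 + 136084 = 110229)
(W + y(-69, 356))/(483229/492250 - 209610) = (110229 + (-1*(-69) + 550/356))/(483229/492250 - 209610) = (110229 + (69 + 550*(1/356)))/(483229*(1/492250) - 209610) = (110229 + (69 + 275/178))/(483229/492250 - 209610) = (110229 + 12557/178)/(-103180039271/492250) = (19633319/178)*(-492250/103180039271) = -4832250638875/9183023495119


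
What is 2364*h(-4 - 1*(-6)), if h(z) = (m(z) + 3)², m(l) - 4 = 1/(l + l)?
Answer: 497031/4 ≈ 1.2426e+5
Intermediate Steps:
m(l) = 4 + 1/(2*l) (m(l) = 4 + 1/(l + l) = 4 + 1/(2*l))
h(z) = (7 + 1/(2*z))² (h(z) = ((4 + 1/(2*z)) + 3)² = (7 + 1/(2*z))²)
2364*h(-4 - 1*(-6)) = 2364*((1 + 14*(-4 - 1*(-6)))²/(4*(-4 - 1*(-6))²)) = 2364*((1 + 14*(-4 + 6))²/(4*(-4 + 6)²)) = 2364*((¼)*(1 + 14*2)²/2²) = 2364*((¼)*(¼)*(1 + 28)²) = 2364*((¼)*(¼)*29²) = 2364*((¼)*(¼)*841) = 2364*(841/16) = 497031/4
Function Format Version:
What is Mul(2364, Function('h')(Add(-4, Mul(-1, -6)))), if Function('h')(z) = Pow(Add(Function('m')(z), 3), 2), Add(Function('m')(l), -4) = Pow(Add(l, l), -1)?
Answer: Rational(497031, 4) ≈ 1.2426e+5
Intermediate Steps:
Function('m')(l) = Add(4, Mul(Rational(1, 2), Pow(l, -1))) (Function('m')(l) = Add(4, Pow(Add(l, l), -1)) = Add(4, Pow(Mul(2, l), -1)) = Add(4, Mul(Rational(1, 2), Pow(l, -1))))
Function('h')(z) = Pow(Add(7, Mul(Rational(1, 2), Pow(z, -1))), 2) (Function('h')(z) = Pow(Add(Add(4, Mul(Rational(1, 2), Pow(z, -1))), 3), 2) = Pow(Add(7, Mul(Rational(1, 2), Pow(z, -1))), 2))
Mul(2364, Function('h')(Add(-4, Mul(-1, -6)))) = Mul(2364, Mul(Rational(1, 4), Pow(Add(-4, Mul(-1, -6)), -2), Pow(Add(1, Mul(14, Add(-4, Mul(-1, -6)))), 2))) = Mul(2364, Mul(Rational(1, 4), Pow(Add(-4, 6), -2), Pow(Add(1, Mul(14, Add(-4, 6))), 2))) = Mul(2364, Mul(Rational(1, 4), Pow(2, -2), Pow(Add(1, Mul(14, 2)), 2))) = Mul(2364, Mul(Rational(1, 4), Rational(1, 4), Pow(Add(1, 28), 2))) = Mul(2364, Mul(Rational(1, 4), Rational(1, 4), Pow(29, 2))) = Mul(2364, Mul(Rational(1, 4), Rational(1, 4), 841)) = Mul(2364, Rational(841, 16)) = Rational(497031, 4)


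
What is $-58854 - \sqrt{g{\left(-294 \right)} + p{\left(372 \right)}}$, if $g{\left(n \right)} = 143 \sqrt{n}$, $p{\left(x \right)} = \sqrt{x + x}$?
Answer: $-58854 - \sqrt{2 \sqrt{186} + 1001 i \sqrt{6}} \approx -58889.0 - 34.82 i$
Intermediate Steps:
$p{\left(x \right)} = \sqrt{2} \sqrt{x}$ ($p{\left(x \right)} = \sqrt{2 x} = \sqrt{2} \sqrt{x}$)
$-58854 - \sqrt{g{\left(-294 \right)} + p{\left(372 \right)}} = -58854 - \sqrt{143 \sqrt{-294} + \sqrt{2} \sqrt{372}} = -58854 - \sqrt{143 \cdot 7 i \sqrt{6} + \sqrt{2} \cdot 2 \sqrt{93}} = -58854 - \sqrt{1001 i \sqrt{6} + 2 \sqrt{186}} = -58854 - \sqrt{2 \sqrt{186} + 1001 i \sqrt{6}}$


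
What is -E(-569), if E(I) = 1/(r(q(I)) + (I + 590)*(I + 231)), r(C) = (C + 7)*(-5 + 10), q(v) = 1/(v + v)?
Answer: 1138/8037699 ≈ 0.00014158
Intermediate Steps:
q(v) = 1/(2*v)
r(C) = 35 + 5*C (r(C) = (7 + C)*5 = 35 + 5*C)
E(I) = 1/(35 + 5/(2*I) + (231 + I)*(590 + I)) (E(I) = 1/((35 + 5*(1/(2*I))) + (I + 590)*(I + 231)) = 1/((35 + 5/(2*I)) + (590 + I)*(231 + I)) = 1/((35 + 5/(2*I)) + (231 + I)*(590 + I)) = 1/(35 + 5/(2*I) + (231 + I)*(590 + I)))
-E(-569) = -2*(-569)/(5 + 2*(-569)**3 + 1642*(-569)**2 + 272650*(-569)) = -2*(-569)/(5 + 2*(-184220009) + 1642*323761 - 155137850) = -2*(-569)/(5 - 368440018 + 531615562 - 155137850) = -2*(-569)/8037699 = -1*(-1138/8037699) = 1138/8037699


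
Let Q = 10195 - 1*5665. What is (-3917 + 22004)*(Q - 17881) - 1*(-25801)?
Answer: -241453736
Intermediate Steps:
Q = 4530 (Q = 10195 - 5665 = 4530)
(-3917 + 22004)*(Q - 17881) - 1*(-25801) = (-3917 + 22004)*(4530 - 17881) - 1*(-25801) = 18087*(-13351) + 25801 = -241479537 + 25801 = -241453736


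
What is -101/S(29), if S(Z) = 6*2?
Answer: -101/12 ≈ -8.4167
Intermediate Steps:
S(Z) = 12
-101/S(29) = -101/12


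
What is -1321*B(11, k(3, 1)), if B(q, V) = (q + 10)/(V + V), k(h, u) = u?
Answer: -27741/2 ≈ -13871.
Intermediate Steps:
B(q, V) = (10 + q)/(2*V) (B(q, V) = (10 + q)/((2*V)) = (10 + q)*(1/(2*V)) = (10 + q)/(2*V))
-1321*B(11, k(3, 1)) = -1321*(10 + 11)/(2*1) = -1321*21/2 = -27741/2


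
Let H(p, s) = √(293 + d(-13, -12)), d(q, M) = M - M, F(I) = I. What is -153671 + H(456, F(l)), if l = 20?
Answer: -153671 + √293 ≈ -1.5365e+5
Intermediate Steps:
d(q, M) = 0
H(p, s) = √293 (H(p, s) = √(293 + 0) = √293)
-153671 + H(456, F(l)) = -153671 + √293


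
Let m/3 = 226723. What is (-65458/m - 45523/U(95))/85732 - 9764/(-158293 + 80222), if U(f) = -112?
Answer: 1350717861925645/10405704157445184 ≈ 0.12981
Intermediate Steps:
m = 680169 (m = 3*226723 = 680169)
(-65458/m - 45523/U(95))/85732 - 9764/(-158293 + 80222) = (-65458/680169 - 45523/(-112))/85732 - 9764/(-158293 + 80222) = (-65458*1/680169 - 45523*(-1/112))*(1/85732) - 9764/(-78071) = (-65458/680169 + 45523/112)*(1/85732) - 9764*(-1/78071) = (4422286013/10882704)*(1/85732) + 9764/78071 = 4422286013/932995979328 + 9764/78071 = 1350717861925645/10405704157445184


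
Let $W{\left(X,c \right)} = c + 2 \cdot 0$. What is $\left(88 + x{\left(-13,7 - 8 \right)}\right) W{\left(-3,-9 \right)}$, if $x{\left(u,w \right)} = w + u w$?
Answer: $-900$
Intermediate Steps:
$W{\left(X,c \right)} = c$ ($W{\left(X,c \right)} = c + 0 = c$)
$\left(88 + x{\left(-13,7 - 8 \right)}\right) W{\left(-3,-9 \right)} = \left(88 + \left(7 - 8\right) \left(1 - 13\right)\right) \left(-9\right) = \left(88 + \left(7 - 8\right) \left(-12\right)\right) \left(-9\right) = \left(88 - -12\right) \left(-9\right) = \left(88 + 12\right) \left(-9\right) = 100 \left(-9\right) = -900$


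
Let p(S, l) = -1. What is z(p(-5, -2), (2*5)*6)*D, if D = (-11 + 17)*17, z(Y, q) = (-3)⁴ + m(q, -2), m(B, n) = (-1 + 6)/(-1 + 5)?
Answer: 16779/2 ≈ 8389.5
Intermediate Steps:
m(B, n) = 5/4
z(Y, q) = 329/4 (z(Y, q) = (-3)⁴ + 5/4 = 81 + 5/4 = 329/4)
D = 102 (D = 6*17 = 102)
z(p(-5, -2), (2*5)*6)*D = (329/4)*102 = 16779/2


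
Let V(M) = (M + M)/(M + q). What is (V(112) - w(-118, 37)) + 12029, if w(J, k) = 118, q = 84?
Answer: 83385/7 ≈ 11912.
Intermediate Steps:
V(M) = 2*M/(84 + M) (V(M) = (M + M)/(M + 84) = (2*M)/(84 + M) = 2*M/(84 + M))
(V(112) - w(-118, 37)) + 12029 = (2*112/(84 + 112) - 1*118) + 12029 = (2*112/196 - 118) + 12029 = (2*112*(1/196) - 118) + 12029 = (8/7 - 118) + 12029 = -818/7 + 12029 = 83385/7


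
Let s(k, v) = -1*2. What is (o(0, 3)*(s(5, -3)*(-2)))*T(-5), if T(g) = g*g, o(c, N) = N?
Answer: 300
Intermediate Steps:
s(k, v) = -2
T(g) = g²
(o(0, 3)*(s(5, -3)*(-2)))*T(-5) = (3*(-2*(-2)))*(-5)² = (3*4)*25 = 12*25 = 300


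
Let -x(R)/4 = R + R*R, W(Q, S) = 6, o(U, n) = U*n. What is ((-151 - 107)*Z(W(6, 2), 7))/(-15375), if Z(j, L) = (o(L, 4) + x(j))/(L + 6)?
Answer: -2408/13325 ≈ -0.18071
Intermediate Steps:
x(R) = -4*R - 4*R² (x(R) = -4*(R + R*R) = -4*(R + R²) = -4*R - 4*R²)
Z(j, L) = (4*L - 4*j*(1 + j))/(6 + L) (Z(j, L) = (L*4 - 4*j*(1 + j))/(L + 6) = (4*L - 4*j*(1 + j))/(6 + L))
((-151 - 107)*Z(W(6, 2), 7))/(-15375) = ((-151 - 107)*(4*(7 - 1*6*(1 + 6))/(6 + 7)))/(-15375) = -1032*(7 - 1*6*7)/13*(-1/15375) = -1032*(7 - 42)/13*(-1/15375) = -1032*(-35)/13*(-1/15375) = -258*(-140/13)*(-1/15375) = (36120/13)*(-1/15375) = -2408/13325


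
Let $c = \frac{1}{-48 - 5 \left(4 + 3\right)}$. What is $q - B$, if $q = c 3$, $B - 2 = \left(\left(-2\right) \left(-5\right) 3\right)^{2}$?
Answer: $- \frac{74869}{83} \approx -902.04$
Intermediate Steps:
$c = - \frac{1}{83}$ ($c = \frac{1}{-48 - 35} = \frac{1}{-83} = - \frac{1}{83} \approx -0.012048$)
$B = 902$ ($B = 2 + \left(\left(-2\right) \left(-5\right) 3\right)^{2} = 2 + \left(10 \cdot 3\right)^{2} = 2 + 30^{2} = 2 + 900 = 902$)
$q = - \frac{3}{83}$ ($q = \left(- \frac{1}{83}\right) 3 = - \frac{3}{83} \approx -0.036145$)
$q - B = - \frac{3}{83} - 902 = - \frac{74869}{83}$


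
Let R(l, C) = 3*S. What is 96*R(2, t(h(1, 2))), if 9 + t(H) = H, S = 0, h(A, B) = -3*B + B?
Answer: 0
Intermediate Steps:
h(A, B) = -2*B
t(H) = -9 + H
R(l, C) = 0 (R(l, C) = 3*0 = 0)
96*R(2, t(h(1, 2))) = 96*0 = 0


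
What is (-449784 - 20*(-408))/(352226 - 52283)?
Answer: -147208/99981 ≈ -1.4724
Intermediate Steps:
(-449784 - 20*(-408))/(352226 - 52283) = (-449784 + 8160)/299943 = -441624*1/299943 = -147208/99981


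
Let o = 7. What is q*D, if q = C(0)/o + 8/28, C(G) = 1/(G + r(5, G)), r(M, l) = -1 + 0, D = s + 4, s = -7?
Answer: -3/7 ≈ -0.42857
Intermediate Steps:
D = -3 (D = -7 + 4 = -3)
r(M, l) = -1
C(G) = 1/(-1 + G) (C(G) = 1/(G - 1) = 1/(-1 + G))
q = ⅐ (q = 1/((-1 + 0)*7) + 8/28 = (⅐)/(-1) + 8*(1/28) = -1*⅐ + 2/7 = -⅐ + 2/7 = ⅐ ≈ 0.14286)
q*D = (⅐)*(-3) = -3/7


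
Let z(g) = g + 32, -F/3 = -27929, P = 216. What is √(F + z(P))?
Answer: 49*√35 ≈ 289.89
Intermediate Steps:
F = 83787 (F = -3*(-27929) = 83787)
z(g) = 32 + g
√(F + z(P)) = √(83787 + (32 + 216)) = √(83787 + 248) = √84035 = 49*√35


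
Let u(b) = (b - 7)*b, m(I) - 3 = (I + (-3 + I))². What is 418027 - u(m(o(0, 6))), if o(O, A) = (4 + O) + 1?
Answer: 415687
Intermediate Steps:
o(O, A) = 5 + O
m(I) = 3 + (-3 + 2*I)² (m(I) = 3 + (I + (-3 + I))² = 3 + (-3 + 2*I)²)
u(b) = b*(-7 + b) (u(b) = (-7 + b)*b = b*(-7 + b))
418027 - u(m(o(0, 6))) = 418027 - (3 + (-3 + 2*(5 + 0))²)*(-7 + (3 + (-3 + 2*(5 + 0))²)) = 418027 - (3 + (-3 + 2*5)²)*(-7 + (3 + (-3 + 2*5)²)) = 418027 - (3 + (-3 + 10)²)*(-7 + (3 + (-3 + 10)²)) = 418027 - (3 + 7²)*(-7 + (3 + 7²)) = 418027 - (3 + 49)*(-7 + (3 + 49)) = 418027 - 52*(-7 + 52) = 418027 - 52*45 = 418027 - 1*2340 = 418027 - 2340 = 415687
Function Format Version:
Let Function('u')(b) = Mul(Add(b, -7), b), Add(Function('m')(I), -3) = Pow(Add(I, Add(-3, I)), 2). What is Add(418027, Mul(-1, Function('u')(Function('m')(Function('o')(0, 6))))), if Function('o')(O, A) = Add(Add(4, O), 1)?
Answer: 415687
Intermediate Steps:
Function('o')(O, A) = Add(5, O)
Function('m')(I) = Add(3, Pow(Add(-3, Mul(2, I)), 2)) (Function('m')(I) = Add(3, Pow(Add(I, Add(-3, I)), 2)) = Add(3, Pow(Add(-3, Mul(2, I)), 2)))
Function('u')(b) = Mul(b, Add(-7, b)) (Function('u')(b) = Mul(Add(-7, b), b) = Mul(b, Add(-7, b)))
Add(418027, Mul(-1, Function('u')(Function('m')(Function('o')(0, 6))))) = Add(418027, Mul(-1, Mul(Add(3, Pow(Add(-3, Mul(2, Add(5, 0))), 2)), Add(-7, Add(3, Pow(Add(-3, Mul(2, Add(5, 0))), 2)))))) = Add(418027, Mul(-1, Mul(Add(3, Pow(Add(-3, Mul(2, 5)), 2)), Add(-7, Add(3, Pow(Add(-3, Mul(2, 5)), 2)))))) = Add(418027, Mul(-1, Mul(Add(3, Pow(Add(-3, 10), 2)), Add(-7, Add(3, Pow(Add(-3, 10), 2)))))) = Add(418027, Mul(-1, Mul(Add(3, Pow(7, 2)), Add(-7, Add(3, Pow(7, 2)))))) = Add(418027, Mul(-1, Mul(Add(3, 49), Add(-7, Add(3, 49))))) = Add(418027, Mul(-1, Mul(52, Add(-7, 52)))) = Add(418027, Mul(-1, Mul(52, 45))) = Add(418027, Mul(-1, 2340)) = Add(418027, -2340) = 415687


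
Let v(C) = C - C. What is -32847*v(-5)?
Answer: 0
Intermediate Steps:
v(C) = 0
-32847*v(-5) = -32847*0 = 0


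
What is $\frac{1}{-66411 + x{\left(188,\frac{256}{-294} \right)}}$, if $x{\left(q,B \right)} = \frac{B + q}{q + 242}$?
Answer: $- \frac{31605}{2098905901} \approx -1.5058 \cdot 10^{-5}$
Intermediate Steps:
$x{\left(q,B \right)} = \frac{B + q}{242 + q}$
$\frac{1}{-66411 + x{\left(188,\frac{256}{-294} \right)}} = \frac{1}{-66411 + \frac{\frac{256}{-294} + 188}{242 + 188}} = \frac{1}{-66411 + \frac{256 \left(- \frac{1}{294}\right) + 188}{430}} = \frac{1}{-66411 + \frac{- \frac{128}{147} + 188}{430}} = \frac{1}{-66411 + \frac{1}{430} \cdot \frac{27508}{147}} = \frac{1}{-66411 + \frac{13754}{31605}} = \frac{1}{- \frac{2098905901}{31605}} = - \frac{31605}{2098905901}$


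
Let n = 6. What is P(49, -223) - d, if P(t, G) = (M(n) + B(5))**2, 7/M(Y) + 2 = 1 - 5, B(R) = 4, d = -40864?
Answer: 1471393/36 ≈ 40872.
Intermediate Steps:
M(Y) = -7/6 (M(Y) = 7/(-2 + (1 - 5)) = 7/(-2 - 4) = 7/(-6) = 7*(-1/6) = -7/6)
P(t, G) = 289/36 (P(t, G) = (-7/6 + 4)**2 = (17/6)**2 = 289/36)
P(49, -223) - d = 289/36 - 1*(-40864) = 289/36 + 40864 = 1471393/36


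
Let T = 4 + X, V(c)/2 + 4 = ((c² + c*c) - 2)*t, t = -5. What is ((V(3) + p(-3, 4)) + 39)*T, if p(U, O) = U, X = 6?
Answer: -1320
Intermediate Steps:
V(c) = 12 - 20*c² (V(c) = -8 + 2*(((c² + c*c) - 2)*(-5)) = -8 + 2*(((c² + c²) - 2)*(-5)) = -8 + 2*((2*c² - 2)*(-5)) = -8 + 2*((-2 + 2*c²)*(-5)) = -8 + 2*(10 - 10*c²) = -8 + (20 - 20*c²) = 12 - 20*c²)
T = 10 (T = 4 + 6 = 10)
((V(3) + p(-3, 4)) + 39)*T = (((12 - 20*3²) - 3) + 39)*10 = (((12 - 20*9) - 3) + 39)*10 = (((12 - 180) - 3) + 39)*10 = ((-168 - 3) + 39)*10 = (-171 + 39)*10 = -132*10 = -1320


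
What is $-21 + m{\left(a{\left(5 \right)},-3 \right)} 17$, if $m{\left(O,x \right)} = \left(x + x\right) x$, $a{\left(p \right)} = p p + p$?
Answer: $285$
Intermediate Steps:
$a{\left(p \right)} = p + p^{2}$ ($a{\left(p \right)} = p^{2} + p = p + p^{2}$)
$m{\left(O,x \right)} = 2 x^{2}$ ($m{\left(O,x \right)} = 2 x x = 2 x^{2}$)
$-21 + m{\left(a{\left(5 \right)},-3 \right)} 17 = -21 + 2 \left(-3\right)^{2} \cdot 17 = -21 + 2 \cdot 9 \cdot 17 = -21 + 18 \cdot 17 = -21 + 306 = 285$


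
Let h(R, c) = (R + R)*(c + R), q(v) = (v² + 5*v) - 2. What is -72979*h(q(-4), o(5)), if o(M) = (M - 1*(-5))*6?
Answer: 47290392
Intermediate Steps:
q(v) = -2 + v² + 5*v
o(M) = 30 + 6*M (o(M) = (M + 5)*6 = (5 + M)*6 = 30 + 6*M)
h(R, c) = 2*R*(R + c) (h(R, c) = (2*R)*(R + c) = 2*R*(R + c))
-72979*h(q(-4), o(5)) = -145958*(-2 + (-4)² + 5*(-4))*((-2 + (-4)² + 5*(-4)) + (30 + 6*5)) = -145958*(-2 + 16 - 20)*((-2 + 16 - 20) + (30 + 30)) = -145958*(-6)*(-6 + 60) = -145958*(-6)*54 = -72979*(-648) = 47290392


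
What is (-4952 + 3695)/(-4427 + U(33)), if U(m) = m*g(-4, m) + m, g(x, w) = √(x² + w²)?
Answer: 424866/1392607 + 41481*√1105/18103891 ≈ 0.38125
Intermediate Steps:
g(x, w) = √(w² + x²)
U(m) = m + m*√(16 + m²) (U(m) = m*√(m² + (-4)²) + m = m*√(m² + 16) + m = m*√(16 + m²) + m = m + m*√(16 + m²))
(-4952 + 3695)/(-4427 + U(33)) = (-4952 + 3695)/(-4427 + 33*(1 + √(16 + 33²))) = -1257/(-4427 + 33*(1 + √(16 + 1089))) = -1257/(-4427 + 33*(1 + √1105)) = -1257/(-4427 + (33 + 33*√1105)) = -1257/(-4394 + 33*√1105)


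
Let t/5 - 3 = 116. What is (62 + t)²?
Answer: 431649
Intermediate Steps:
t = 595 (t = 15 + 5*116 = 15 + 580 = 595)
(62 + t)² = (62 + 595)² = 657² = 431649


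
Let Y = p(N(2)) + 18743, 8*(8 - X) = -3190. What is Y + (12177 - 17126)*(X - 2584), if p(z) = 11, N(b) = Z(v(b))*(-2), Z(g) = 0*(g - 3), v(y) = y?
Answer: 43175857/4 ≈ 1.0794e+7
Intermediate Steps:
X = 1627/4 (X = 8 - 1/8*(-3190) = 8 + 1595/4 = 1627/4 ≈ 406.75)
Z(g) = 0 (Z(g) = 0*(-3 + g) = 0)
N(b) = 0 (N(b) = 0*(-2) = 0)
Y = 18754 (Y = 11 + 18743 = 18754)
Y + (12177 - 17126)*(X - 2584) = 18754 + (12177 - 17126)*(1627/4 - 2584) = 18754 - 4949*(-8709/4) = 18754 + 43100841/4 = 43175857/4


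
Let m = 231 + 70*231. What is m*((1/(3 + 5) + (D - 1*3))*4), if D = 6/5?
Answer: -1098867/10 ≈ -1.0989e+5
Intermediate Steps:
D = 6/5 (D = 6*(⅕) = 6/5 ≈ 1.2000)
m = 16401 (m = 231 + 16170 = 16401)
m*((1/(3 + 5) + (D - 1*3))*4) = 16401*((1/(3 + 5) + (6/5 - 1*3))*4) = 16401*((1/8 + (6/5 - 3))*4) = 16401*((⅛ - 9/5)*4) = 16401*(-67/40*4) = 16401*(-67/10) = -1098867/10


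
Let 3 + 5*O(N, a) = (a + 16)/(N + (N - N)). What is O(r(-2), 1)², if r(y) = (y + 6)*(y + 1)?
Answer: 841/400 ≈ 2.1025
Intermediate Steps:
r(y) = (1 + y)*(6 + y) (r(y) = (6 + y)*(1 + y) = (1 + y)*(6 + y))
O(N, a) = -⅗ + (16 + a)/(5*N) (O(N, a) = -⅗ + ((a + 16)/(N + (N - N)))/5 = -⅗ + ((16 + a)/(N + 0))/5 = -⅗ + ((16 + a)/N)/5 = -⅗ + (16 + a)/(5*N))
O(r(-2), 1)² = ((16 + 1 - 3*(6 + (-2)² + 7*(-2)))/(5*(6 + (-2)² + 7*(-2))))² = ((16 + 1 - 3*(6 + 4 - 14))/(5*(6 + 4 - 14)))² = ((⅕)*(16 + 1 - 3*(-4))/(-4))² = ((⅕)*(-¼)*(16 + 1 + 12))² = ((⅕)*(-¼)*29)² = (-29/20)² = 841/400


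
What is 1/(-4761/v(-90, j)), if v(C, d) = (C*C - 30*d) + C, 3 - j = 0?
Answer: -880/529 ≈ -1.6635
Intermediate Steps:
j = 3 (j = 3 - 1*0 = 3 + 0 = 3)
v(C, d) = C + C² - 30*d (v(C, d) = (C² - 30*d) + C = C + C² - 30*d)
1/(-4761/v(-90, j)) = 1/(-4761/(-90 + (-90)² - 30*3)) = 1/(-4761/(-90 + 8100 - 90)) = 1/(-4761/7920) = 1/(-4761*1/7920) = 1/(-529/880) = -880/529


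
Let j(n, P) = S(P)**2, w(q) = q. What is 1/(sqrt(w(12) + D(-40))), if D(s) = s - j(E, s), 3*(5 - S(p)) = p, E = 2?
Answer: -3*I*sqrt(3277)/3277 ≈ -0.052406*I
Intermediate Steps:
S(p) = 5 - p/3
j(n, P) = (5 - P/3)**2
D(s) = s - (-15 + s)**2/9
1/(sqrt(w(12) + D(-40))) = 1/(sqrt(12 + (-40 - (-15 - 40)**2/9))) = 1/(sqrt(12 + (-40 - 1/9*(-55)**2))) = 1/(sqrt(12 + (-40 - 1/9*3025))) = 1/(sqrt(12 + (-40 - 3025/9))) = 1/(sqrt(12 - 3385/9)) = 1/(sqrt(-3277/9)) = 1/(I*sqrt(3277)/3) = -3*I*sqrt(3277)/3277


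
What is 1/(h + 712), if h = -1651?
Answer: -1/939 ≈ -0.0010650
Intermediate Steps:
1/(h + 712) = 1/(-1651 + 712) = 1/(-939) = -1/939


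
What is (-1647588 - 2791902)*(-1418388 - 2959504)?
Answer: 19435607755080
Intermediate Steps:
(-1647588 - 2791902)*(-1418388 - 2959504) = -4439490*(-4377892) = 19435607755080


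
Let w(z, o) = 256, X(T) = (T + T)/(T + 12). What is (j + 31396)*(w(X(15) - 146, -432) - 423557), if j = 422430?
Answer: -192104999626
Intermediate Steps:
X(T) = 2*T/(12 + T) (X(T) = (2*T)/(12 + T) = 2*T/(12 + T))
(j + 31396)*(w(X(15) - 146, -432) - 423557) = (422430 + 31396)*(256 - 423557) = 453826*(-423301) = -192104999626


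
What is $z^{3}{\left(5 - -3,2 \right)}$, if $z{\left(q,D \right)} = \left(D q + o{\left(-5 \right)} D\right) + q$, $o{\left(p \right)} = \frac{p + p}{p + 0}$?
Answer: $21952$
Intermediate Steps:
$o{\left(p \right)} = 2$ ($o{\left(p \right)} = \frac{2 p}{p} = 2$)
$z{\left(q,D \right)} = q + 2 D + D q$ ($z{\left(q,D \right)} = \left(D q + 2 D\right) + q = \left(2 D + D q\right) + q = q + 2 D + D q$)
$z^{3}{\left(5 - -3,2 \right)} = \left(\left(5 - -3\right) + 2 \cdot 2 + 2 \left(5 - -3\right)\right)^{3} = \left(\left(5 + 3\right) + 4 + 2 \left(5 + 3\right)\right)^{3} = \left(8 + 4 + 2 \cdot 8\right)^{3} = \left(8 + 4 + 16\right)^{3} = 28^{3} = 21952$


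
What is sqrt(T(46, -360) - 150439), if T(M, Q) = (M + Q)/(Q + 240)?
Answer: I*sqrt(135392745)/30 ≈ 387.86*I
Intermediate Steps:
T(M, Q) = (M + Q)/(240 + Q)
sqrt(T(46, -360) - 150439) = sqrt((46 - 360)/(240 - 360) - 150439) = sqrt(-314/(-120) - 150439) = sqrt(-1/120*(-314) - 150439) = sqrt(157/60 - 150439) = sqrt(-9026183/60) = I*sqrt(135392745)/30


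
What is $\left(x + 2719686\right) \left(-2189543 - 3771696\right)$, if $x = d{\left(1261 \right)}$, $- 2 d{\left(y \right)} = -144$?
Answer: $-16213127460162$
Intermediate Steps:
$d{\left(y \right)} = 72$ ($d{\left(y \right)} = \left(- \frac{1}{2}\right) \left(-144\right) = 72$)
$x = 72$
$\left(x + 2719686\right) \left(-2189543 - 3771696\right) = \left(72 + 2719686\right) \left(-2189543 - 3771696\right) = 2719758 \left(-5961239\right) = -16213127460162$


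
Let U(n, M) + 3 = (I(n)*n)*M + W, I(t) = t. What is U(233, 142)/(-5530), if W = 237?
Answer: -3854636/2765 ≈ -1394.1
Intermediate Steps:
U(n, M) = 234 + M*n² (U(n, M) = -3 + ((n*n)*M + 237) = -3 + (n²*M + 237) = -3 + (M*n² + 237) = -3 + (237 + M*n²) = 234 + M*n²)
U(233, 142)/(-5530) = (234 + 142*233²)/(-5530) = (234 + 142*54289)*(-1/5530) = (234 + 7709038)*(-1/5530) = 7709272*(-1/5530) = -3854636/2765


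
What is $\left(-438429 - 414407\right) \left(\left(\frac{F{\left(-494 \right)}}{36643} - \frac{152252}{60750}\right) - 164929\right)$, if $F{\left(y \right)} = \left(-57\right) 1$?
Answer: $\frac{156558431971817285048}{1113031125} \approx 1.4066 \cdot 10^{11}$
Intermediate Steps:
$F{\left(y \right)} = -57$
$\left(-438429 - 414407\right) \left(\left(\frac{F{\left(-494 \right)}}{36643} - \frac{152252}{60750}\right) - 164929\right) = \left(-438429 - 414407\right) \left(\left(- \frac{57}{36643} - \frac{152252}{60750}\right) - 164929\right) = - 852836 \left(\left(\left(-57\right) \frac{1}{36643} - \frac{76126}{30375}\right) - 164929\right) = - 852836 \left(\left(- \frac{57}{36643} - \frac{76126}{30375}\right) - 164929\right) = - 852836 \left(- \frac{2791216393}{1113031125} - 164929\right) = \left(-852836\right) \left(- \frac{183573901631518}{1113031125}\right) = \frac{156558431971817285048}{1113031125}$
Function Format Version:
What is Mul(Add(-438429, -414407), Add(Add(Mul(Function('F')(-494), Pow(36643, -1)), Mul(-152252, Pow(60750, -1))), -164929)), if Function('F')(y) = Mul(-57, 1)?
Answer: Rational(156558431971817285048, 1113031125) ≈ 1.4066e+11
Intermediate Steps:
Function('F')(y) = -57
Mul(Add(-438429, -414407), Add(Add(Mul(Function('F')(-494), Pow(36643, -1)), Mul(-152252, Pow(60750, -1))), -164929)) = Mul(Add(-438429, -414407), Add(Add(Mul(-57, Pow(36643, -1)), Mul(-152252, Pow(60750, -1))), -164929)) = Mul(-852836, Add(Add(Mul(-57, Rational(1, 36643)), Mul(-152252, Rational(1, 60750))), -164929)) = Mul(-852836, Add(Add(Rational(-57, 36643), Rational(-76126, 30375)), -164929)) = Mul(-852836, Add(Rational(-2791216393, 1113031125), -164929)) = Mul(-852836, Rational(-183573901631518, 1113031125)) = Rational(156558431971817285048, 1113031125)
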